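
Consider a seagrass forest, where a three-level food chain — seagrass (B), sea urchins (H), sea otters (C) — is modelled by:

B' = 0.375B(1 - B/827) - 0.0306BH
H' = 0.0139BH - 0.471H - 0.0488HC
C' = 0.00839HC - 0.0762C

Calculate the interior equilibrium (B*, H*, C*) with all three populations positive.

B* ≈ 214, H* ≈ 9.08, C* ≈ 51.3

From dC/dt = 0: 0.00839H* = 0.0762, so H* = 9.08.
From dB/dt = 0: 0.375(1 - B*/827) = 0.0306·9.08, giving B* = 827·(1 - 0.741) = 214.
From dH/dt = 0: 0.0139·214 - 0.471 = 0.0488C*, so C* = 2.51/0.0488 = 51.3.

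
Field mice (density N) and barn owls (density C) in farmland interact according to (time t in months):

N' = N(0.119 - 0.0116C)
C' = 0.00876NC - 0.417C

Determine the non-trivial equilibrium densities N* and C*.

N* ≈ 47.6, C* ≈ 10.3

Set dC/dt = 0 with C > 0: 0.00876N - 0.417 = 0, so N* = 0.417/0.00876 = 47.6.
Set dN/dt = 0 with N > 0: 0.119 - 0.0116C = 0, so C* = 0.119/0.0116 = 10.3.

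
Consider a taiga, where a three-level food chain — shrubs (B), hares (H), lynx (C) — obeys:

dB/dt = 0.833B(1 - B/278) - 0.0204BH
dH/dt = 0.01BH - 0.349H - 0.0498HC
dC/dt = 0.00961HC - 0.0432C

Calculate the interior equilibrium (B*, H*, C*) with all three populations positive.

B* ≈ 247, H* ≈ 4.5, C* ≈ 42.7

From dC/dt = 0: 0.00961H* = 0.0432, so H* = 4.5.
From dB/dt = 0: 0.833(1 - B*/278) = 0.0204·4.5, giving B* = 278·(1 - 0.11) = 247.
From dH/dt = 0: 0.01·247 - 0.349 = 0.0498C*, so C* = 2.12/0.0498 = 42.7.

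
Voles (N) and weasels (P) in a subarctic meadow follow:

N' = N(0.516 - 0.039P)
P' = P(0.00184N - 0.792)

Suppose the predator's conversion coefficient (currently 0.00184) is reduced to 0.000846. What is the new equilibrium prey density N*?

N* ≈ 936

At the interior fixed point, setting dP/dt = 0 with P > 0 fixes N* = (predator death rate)/(NP coefficient) — independent of the other coefficients.
With the change, N* = 0.792/0.000846 = 936; it rises from 430.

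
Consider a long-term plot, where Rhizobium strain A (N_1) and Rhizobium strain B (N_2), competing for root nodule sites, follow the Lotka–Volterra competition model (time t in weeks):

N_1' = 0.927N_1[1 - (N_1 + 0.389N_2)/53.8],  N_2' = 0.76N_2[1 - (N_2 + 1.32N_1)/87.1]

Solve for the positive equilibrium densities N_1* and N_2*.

N_1* ≈ 40.9, N_2* ≈ 33.1

Setting both brackets to zero gives the nullclines N_1 + 0.389N_2 = 53.8 and 1.32N_1 + N_2 = 87.1.
Substituting N_2 = 87.1 - 1.32N_1 into the first: N_1(1 - 0.389·1.32) = 53.8 - 0.389·87.1.
So N_1* = 19.9/0.487 = 40.9, and then N_2* = 87.1 - 1.32·40.9 = 33.1.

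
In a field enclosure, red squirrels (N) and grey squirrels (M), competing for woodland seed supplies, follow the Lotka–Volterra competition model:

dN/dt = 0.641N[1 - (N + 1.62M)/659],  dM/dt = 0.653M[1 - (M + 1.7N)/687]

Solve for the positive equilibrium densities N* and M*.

N* ≈ 259, M* ≈ 247

Setting both brackets to zero gives the nullclines N + 1.62M = 659 and 1.7N + M = 687.
Substituting M = 687 - 1.7N into the first: N(1 - 1.62·1.7) = 659 - 1.62·687.
So N* = -454/-1.75 = 259, and then M* = 687 - 1.7·259 = 247.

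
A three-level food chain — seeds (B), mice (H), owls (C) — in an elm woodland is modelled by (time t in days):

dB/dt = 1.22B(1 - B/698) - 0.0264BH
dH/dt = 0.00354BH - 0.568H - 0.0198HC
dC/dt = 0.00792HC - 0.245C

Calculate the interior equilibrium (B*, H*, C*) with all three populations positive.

From dC/dt = 0: 0.00792H* = 0.245, so H* = 30.9.
From dB/dt = 0: 1.22(1 - B*/698) = 0.0264·30.9, giving B* = 698·(1 - 0.669) = 231.
From dH/dt = 0: 0.00354·231 - 0.568 = 0.0198C*, so C* = 0.249/0.0198 = 12.6.

B* ≈ 231, H* ≈ 30.9, C* ≈ 12.6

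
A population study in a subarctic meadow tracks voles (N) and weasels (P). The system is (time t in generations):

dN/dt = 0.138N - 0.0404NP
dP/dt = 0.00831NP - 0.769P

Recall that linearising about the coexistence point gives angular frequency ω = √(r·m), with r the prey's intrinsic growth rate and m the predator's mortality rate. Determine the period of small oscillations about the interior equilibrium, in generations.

T ≈ 19.3 generations

Here r = 0.138 and m = 0.769, so r·m = 0.106.
ω = √0.106 = 0.326 per generation, hence T = 2π/ω ≈ 19.3 generations.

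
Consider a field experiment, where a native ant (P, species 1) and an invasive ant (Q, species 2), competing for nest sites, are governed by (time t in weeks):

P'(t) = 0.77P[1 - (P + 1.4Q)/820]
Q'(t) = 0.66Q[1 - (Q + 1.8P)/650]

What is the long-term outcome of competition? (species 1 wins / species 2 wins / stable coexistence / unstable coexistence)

Compare the nullcline intercepts: K1/α12 = 820/1.4 = 586 < K2 = 650; K2/α21 = 650/1.8 = 361 < K1 = 820.
Since both are reversed, neither can invade when rare; the interior point is a saddle.

unstable coexistence (outcome depends on initial conditions)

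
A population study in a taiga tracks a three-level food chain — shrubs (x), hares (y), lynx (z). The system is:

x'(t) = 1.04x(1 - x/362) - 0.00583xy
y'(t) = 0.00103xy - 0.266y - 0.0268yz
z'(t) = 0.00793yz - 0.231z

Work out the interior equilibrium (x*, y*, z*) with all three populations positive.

x* ≈ 303, y* ≈ 29.1, z* ≈ 1.72

From dz/dt = 0: 0.00793y* = 0.231, so y* = 29.1.
From dx/dt = 0: 1.04(1 - x*/362) = 0.00583·29.1, giving x* = 362·(1 - 0.163) = 303.
From dy/dt = 0: 0.00103·303 - 0.266 = 0.0268z*, so z* = 0.046/0.0268 = 1.72.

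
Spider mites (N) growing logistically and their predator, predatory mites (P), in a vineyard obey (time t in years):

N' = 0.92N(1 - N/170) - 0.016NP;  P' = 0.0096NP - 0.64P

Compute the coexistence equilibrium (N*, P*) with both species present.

N* ≈ 66.7, P* ≈ 35

From dP/dt = 0 with P > 0: 0.0096N* = 0.64, so N* = 66.7.
Substitute into dN/dt = 0: 0.92(1 - 66.7/170) = 0.016P*.
The bracket is 0.608, giving P* = 0.559/0.016 = 35.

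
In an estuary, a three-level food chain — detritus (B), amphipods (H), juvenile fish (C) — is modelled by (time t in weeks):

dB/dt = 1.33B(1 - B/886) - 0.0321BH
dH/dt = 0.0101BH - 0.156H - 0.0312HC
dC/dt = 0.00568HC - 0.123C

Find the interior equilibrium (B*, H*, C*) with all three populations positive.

From dC/dt = 0: 0.00568H* = 0.123, so H* = 21.7.
From dB/dt = 0: 1.33(1 - B*/886) = 0.0321·21.7, giving B* = 886·(1 - 0.523) = 423.
From dH/dt = 0: 0.0101·423 - 0.156 = 0.0312C*, so C* = 4.12/0.0312 = 132.

B* ≈ 423, H* ≈ 21.7, C* ≈ 132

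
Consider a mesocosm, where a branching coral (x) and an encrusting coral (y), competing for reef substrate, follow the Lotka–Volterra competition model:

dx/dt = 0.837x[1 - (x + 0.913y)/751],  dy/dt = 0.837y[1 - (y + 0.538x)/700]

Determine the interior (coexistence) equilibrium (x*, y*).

x* ≈ 220, y* ≈ 582

Setting both brackets to zero gives the nullclines x + 0.913y = 751 and 0.538x + y = 700.
Substituting y = 700 - 0.538x into the first: x(1 - 0.913·0.538) = 751 - 0.913·700.
So x* = 112/0.509 = 220, and then y* = 700 - 0.538·220 = 582.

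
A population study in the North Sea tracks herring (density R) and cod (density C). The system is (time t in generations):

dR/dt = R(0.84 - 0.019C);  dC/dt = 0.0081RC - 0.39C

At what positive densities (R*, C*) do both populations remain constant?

R* ≈ 48.1, C* ≈ 44.2

Set dC/dt = 0 with C > 0: 0.0081R - 0.39 = 0, so R* = 0.39/0.0081 = 48.1.
Set dR/dt = 0 with R > 0: 0.84 - 0.019C = 0, so C* = 0.84/0.019 = 44.2.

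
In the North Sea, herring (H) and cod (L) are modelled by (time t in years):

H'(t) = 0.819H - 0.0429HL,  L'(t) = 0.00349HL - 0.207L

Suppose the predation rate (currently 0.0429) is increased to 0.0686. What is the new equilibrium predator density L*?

L* ≈ 11.9

At the interior fixed point, setting dH/dt = 0 with H > 0 fixes L* = (prey growth rate)/(HL coefficient) — independent of the other coefficients.
With the change, L* = 0.819/0.0686 = 11.9; it falls from 19.1.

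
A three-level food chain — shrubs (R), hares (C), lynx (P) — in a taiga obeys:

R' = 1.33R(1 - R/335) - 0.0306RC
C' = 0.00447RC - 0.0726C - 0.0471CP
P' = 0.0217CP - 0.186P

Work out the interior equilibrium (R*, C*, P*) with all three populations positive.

From dP/dt = 0: 0.0217C* = 0.186, so C* = 8.57.
From dR/dt = 0: 1.33(1 - R*/335) = 0.0306·8.57, giving R* = 335·(1 - 0.197) = 269.
From dC/dt = 0: 0.00447·269 - 0.0726 = 0.0471P*, so P* = 1.13/0.0471 = 24.

R* ≈ 269, C* ≈ 8.57, P* ≈ 24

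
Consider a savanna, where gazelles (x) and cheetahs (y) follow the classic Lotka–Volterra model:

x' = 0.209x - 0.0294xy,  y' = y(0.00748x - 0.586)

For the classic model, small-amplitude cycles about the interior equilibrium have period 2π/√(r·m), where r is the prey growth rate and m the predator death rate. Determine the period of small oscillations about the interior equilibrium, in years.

Here r = 0.209 and m = 0.586, so r·m = 0.122.
ω = √0.122 = 0.35 per year, hence T = 2π/ω ≈ 18 years.

T ≈ 18 years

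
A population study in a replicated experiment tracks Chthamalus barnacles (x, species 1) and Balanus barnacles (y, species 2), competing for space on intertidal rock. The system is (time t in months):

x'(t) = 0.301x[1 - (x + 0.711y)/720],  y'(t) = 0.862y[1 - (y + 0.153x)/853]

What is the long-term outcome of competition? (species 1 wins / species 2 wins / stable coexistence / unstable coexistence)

Compare the nullcline intercepts: K1/α12 = 720/0.711 = 1010 > K2 = 853; K2/α21 = 853/0.153 = 5580 > K1 = 720.
Since both inequalities hold, each species can invade when rare, so the interior equilibrium is stable.

stable coexistence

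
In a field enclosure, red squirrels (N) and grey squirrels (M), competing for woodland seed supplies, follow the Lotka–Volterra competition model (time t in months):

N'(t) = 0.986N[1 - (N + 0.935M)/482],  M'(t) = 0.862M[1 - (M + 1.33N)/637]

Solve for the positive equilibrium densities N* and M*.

Setting both brackets to zero gives the nullclines N + 0.935M = 482 and 1.33N + M = 637.
Substituting M = 637 - 1.33N into the first: N(1 - 0.935·1.33) = 482 - 0.935·637.
So N* = -114/-0.244 = 466, and then M* = 637 - 1.33·466 = 16.7.

N* ≈ 466, M* ≈ 16.7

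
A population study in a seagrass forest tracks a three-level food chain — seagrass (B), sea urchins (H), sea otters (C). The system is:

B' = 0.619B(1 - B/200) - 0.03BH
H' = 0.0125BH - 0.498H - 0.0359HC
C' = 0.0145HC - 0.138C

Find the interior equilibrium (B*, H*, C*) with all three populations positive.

B* ≈ 108, H* ≈ 9.52, C* ≈ 23.6

From dC/dt = 0: 0.0145H* = 0.138, so H* = 9.52.
From dB/dt = 0: 0.619(1 - B*/200) = 0.03·9.52, giving B* = 200·(1 - 0.461) = 108.
From dH/dt = 0: 0.0125·108 - 0.498 = 0.0359C*, so C* = 0.849/0.0359 = 23.6.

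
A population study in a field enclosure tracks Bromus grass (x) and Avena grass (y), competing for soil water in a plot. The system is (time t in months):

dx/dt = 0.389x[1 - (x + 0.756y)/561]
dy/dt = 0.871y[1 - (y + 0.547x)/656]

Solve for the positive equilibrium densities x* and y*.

Setting both brackets to zero gives the nullclines x + 0.756y = 561 and 0.547x + y = 656.
Substituting y = 656 - 0.547x into the first: x(1 - 0.756·0.547) = 561 - 0.756·656.
So x* = 65.1/0.586 = 111, and then y* = 656 - 0.547·111 = 595.

x* ≈ 111, y* ≈ 595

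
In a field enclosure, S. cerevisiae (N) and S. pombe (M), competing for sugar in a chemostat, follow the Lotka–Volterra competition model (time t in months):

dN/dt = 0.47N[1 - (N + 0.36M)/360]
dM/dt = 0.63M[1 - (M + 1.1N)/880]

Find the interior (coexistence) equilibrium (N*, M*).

Setting both brackets to zero gives the nullclines N + 0.36M = 360 and 1.1N + M = 880.
Substituting M = 880 - 1.1N into the first: N(1 - 0.36·1.1) = 360 - 0.36·880.
So N* = 43.2/0.604 = 71.5, and then M* = 880 - 1.1·71.5 = 801.

N* ≈ 71.5, M* ≈ 801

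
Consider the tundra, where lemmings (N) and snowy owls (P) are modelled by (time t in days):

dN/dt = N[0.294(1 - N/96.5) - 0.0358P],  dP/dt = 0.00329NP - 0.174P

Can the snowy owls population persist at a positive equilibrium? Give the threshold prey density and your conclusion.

The predator equation gives dP/dt > 0 only when N > 0.174/0.00329 = 52.9.
Without the predator, N → K = 96.5. Since 96.5 > 52.9, the predator can invade and persist.

Threshold N = 52.9; K > 52.9, so yes, the predator persists.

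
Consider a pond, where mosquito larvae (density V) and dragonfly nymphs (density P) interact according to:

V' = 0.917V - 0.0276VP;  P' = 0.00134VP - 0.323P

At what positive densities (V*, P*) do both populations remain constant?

V* ≈ 241, P* ≈ 33.2

Set dP/dt = 0 with P > 0: 0.00134V - 0.323 = 0, so V* = 0.323/0.00134 = 241.
Set dV/dt = 0 with V > 0: 0.917 - 0.0276P = 0, so P* = 0.917/0.0276 = 33.2.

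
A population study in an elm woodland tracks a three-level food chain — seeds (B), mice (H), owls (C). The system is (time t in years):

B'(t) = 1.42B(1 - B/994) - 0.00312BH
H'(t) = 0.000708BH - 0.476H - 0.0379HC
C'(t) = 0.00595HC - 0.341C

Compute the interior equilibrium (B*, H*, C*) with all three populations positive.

B* ≈ 869, H* ≈ 57.3, C* ≈ 3.67

From dC/dt = 0: 0.00595H* = 0.341, so H* = 57.3.
From dB/dt = 0: 1.42(1 - B*/994) = 0.00312·57.3, giving B* = 994·(1 - 0.126) = 869.
From dH/dt = 0: 0.000708·869 - 0.476 = 0.0379C*, so C* = 0.139/0.0379 = 3.67.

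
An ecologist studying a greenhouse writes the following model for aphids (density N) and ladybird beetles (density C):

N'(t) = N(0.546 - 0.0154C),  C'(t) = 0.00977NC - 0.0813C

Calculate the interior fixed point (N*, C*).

Set dC/dt = 0 with C > 0: 0.00977N - 0.0813 = 0, so N* = 0.0813/0.00977 = 8.32.
Set dN/dt = 0 with N > 0: 0.546 - 0.0154C = 0, so C* = 0.546/0.0154 = 35.5.

N* ≈ 8.32, C* ≈ 35.5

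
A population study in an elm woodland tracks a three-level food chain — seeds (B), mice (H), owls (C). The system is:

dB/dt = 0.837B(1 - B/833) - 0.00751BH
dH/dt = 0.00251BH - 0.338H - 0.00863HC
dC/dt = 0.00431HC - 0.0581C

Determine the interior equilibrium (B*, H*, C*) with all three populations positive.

B* ≈ 732, H* ≈ 13.5, C* ≈ 174

From dC/dt = 0: 0.00431H* = 0.0581, so H* = 13.5.
From dB/dt = 0: 0.837(1 - B*/833) = 0.00751·13.5, giving B* = 833·(1 - 0.121) = 732.
From dH/dt = 0: 0.00251·732 - 0.338 = 0.00863C*, so C* = 1.5/0.00863 = 174.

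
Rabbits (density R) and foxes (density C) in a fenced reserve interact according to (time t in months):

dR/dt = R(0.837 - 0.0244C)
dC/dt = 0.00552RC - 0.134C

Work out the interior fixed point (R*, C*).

Set dC/dt = 0 with C > 0: 0.00552R - 0.134 = 0, so R* = 0.134/0.00552 = 24.3.
Set dR/dt = 0 with R > 0: 0.837 - 0.0244C = 0, so C* = 0.837/0.0244 = 34.3.

R* ≈ 24.3, C* ≈ 34.3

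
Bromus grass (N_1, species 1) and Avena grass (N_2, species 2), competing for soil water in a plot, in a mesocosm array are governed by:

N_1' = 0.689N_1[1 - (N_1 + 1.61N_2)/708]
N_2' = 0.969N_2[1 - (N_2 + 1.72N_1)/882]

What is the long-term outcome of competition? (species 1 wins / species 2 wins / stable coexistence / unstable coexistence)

unstable coexistence (outcome depends on initial conditions)

Compare the nullcline intercepts: K1/α12 = 708/1.61 = 440 < K2 = 882; K2/α21 = 882/1.72 = 513 < K1 = 708.
Since both are reversed, neither can invade when rare; the interior point is a saddle.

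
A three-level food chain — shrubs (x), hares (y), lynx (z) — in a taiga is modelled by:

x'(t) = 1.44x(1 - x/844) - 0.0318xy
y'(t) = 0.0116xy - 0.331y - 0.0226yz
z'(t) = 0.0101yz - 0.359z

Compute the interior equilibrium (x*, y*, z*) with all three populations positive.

From dz/dt = 0: 0.0101y* = 0.359, so y* = 35.5.
From dx/dt = 0: 1.44(1 - x*/844) = 0.0318·35.5, giving x* = 844·(1 - 0.785) = 182.
From dy/dt = 0: 0.0116·182 - 0.331 = 0.0226z*, so z* = 1.77/0.0226 = 78.5.

x* ≈ 182, y* ≈ 35.5, z* ≈ 78.5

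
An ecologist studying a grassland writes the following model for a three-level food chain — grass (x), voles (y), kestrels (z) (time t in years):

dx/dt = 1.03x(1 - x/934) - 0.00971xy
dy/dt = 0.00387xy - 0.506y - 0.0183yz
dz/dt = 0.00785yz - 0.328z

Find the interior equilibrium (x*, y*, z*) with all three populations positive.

x* ≈ 566, y* ≈ 41.8, z* ≈ 92.1

From dz/dt = 0: 0.00785y* = 0.328, so y* = 41.8.
From dx/dt = 0: 1.03(1 - x*/934) = 0.00971·41.8, giving x* = 934·(1 - 0.394) = 566.
From dy/dt = 0: 0.00387·566 - 0.506 = 0.0183z*, so z* = 1.68/0.0183 = 92.1.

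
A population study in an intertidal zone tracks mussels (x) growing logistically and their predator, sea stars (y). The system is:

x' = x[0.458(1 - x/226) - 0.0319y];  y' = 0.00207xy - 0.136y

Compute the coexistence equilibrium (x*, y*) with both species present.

From dy/dt = 0 with y > 0: 0.00207x* = 0.136, so x* = 65.7.
Substitute into dx/dt = 0: 0.458(1 - 65.7/226) = 0.0319y*.
The bracket is 0.709, giving y* = 0.325/0.0319 = 10.2.

x* ≈ 65.7, y* ≈ 10.2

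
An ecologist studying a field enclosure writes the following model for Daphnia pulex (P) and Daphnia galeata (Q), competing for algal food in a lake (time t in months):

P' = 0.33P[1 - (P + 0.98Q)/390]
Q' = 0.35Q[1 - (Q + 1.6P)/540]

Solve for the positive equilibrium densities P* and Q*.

Setting both brackets to zero gives the nullclines P + 0.98Q = 390 and 1.6P + Q = 540.
Substituting Q = 540 - 1.6P into the first: P(1 - 0.98·1.6) = 390 - 0.98·540.
So P* = -139/-0.568 = 245, and then Q* = 540 - 1.6·245 = 148.

P* ≈ 245, Q* ≈ 148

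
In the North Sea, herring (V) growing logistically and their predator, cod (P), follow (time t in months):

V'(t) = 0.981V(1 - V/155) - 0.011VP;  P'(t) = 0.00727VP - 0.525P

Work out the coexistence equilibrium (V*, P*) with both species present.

From dP/dt = 0 with P > 0: 0.00727V* = 0.525, so V* = 72.2.
Substitute into dV/dt = 0: 0.981(1 - 72.2/155) = 0.011P*.
The bracket is 0.534, giving P* = 0.524/0.011 = 47.6.

V* ≈ 72.2, P* ≈ 47.6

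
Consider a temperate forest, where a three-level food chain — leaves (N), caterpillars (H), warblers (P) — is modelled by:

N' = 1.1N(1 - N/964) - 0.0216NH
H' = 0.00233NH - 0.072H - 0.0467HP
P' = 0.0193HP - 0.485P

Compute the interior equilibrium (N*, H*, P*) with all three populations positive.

N* ≈ 488, H* ≈ 25.1, P* ≈ 22.8

From dP/dt = 0: 0.0193H* = 0.485, so H* = 25.1.
From dN/dt = 0: 1.1(1 - N*/964) = 0.0216·25.1, giving N* = 964·(1 - 0.493) = 488.
From dH/dt = 0: 0.00233·488 - 0.072 = 0.0467P*, so P* = 1.07/0.0467 = 22.8.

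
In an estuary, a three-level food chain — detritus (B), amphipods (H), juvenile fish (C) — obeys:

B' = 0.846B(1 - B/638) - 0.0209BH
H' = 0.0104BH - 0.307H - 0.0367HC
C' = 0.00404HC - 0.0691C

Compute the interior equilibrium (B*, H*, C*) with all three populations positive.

B* ≈ 368, H* ≈ 17.1, C* ≈ 96

From dC/dt = 0: 0.00404H* = 0.0691, so H* = 17.1.
From dB/dt = 0: 0.846(1 - B*/638) = 0.0209·17.1, giving B* = 638·(1 - 0.423) = 368.
From dH/dt = 0: 0.0104·368 - 0.307 = 0.0367C*, so C* = 3.52/0.0367 = 96.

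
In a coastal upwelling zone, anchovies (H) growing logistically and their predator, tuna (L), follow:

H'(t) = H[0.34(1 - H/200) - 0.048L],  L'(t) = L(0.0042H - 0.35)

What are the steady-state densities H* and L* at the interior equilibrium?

From dL/dt = 0 with L > 0: 0.0042H* = 0.35, so H* = 83.3.
Substitute into dH/dt = 0: 0.34(1 - 83.3/200) = 0.048L*.
The bracket is 0.583, giving L* = 0.198/0.048 = 4.13.

H* ≈ 83.3, L* ≈ 4.13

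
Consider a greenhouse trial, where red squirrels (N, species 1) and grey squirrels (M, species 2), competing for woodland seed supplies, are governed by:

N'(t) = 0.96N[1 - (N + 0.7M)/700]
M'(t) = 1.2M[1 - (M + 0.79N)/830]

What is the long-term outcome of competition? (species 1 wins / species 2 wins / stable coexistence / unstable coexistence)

stable coexistence

Compare the nullcline intercepts: K1/α12 = 700/0.7 = 1000 > K2 = 830; K2/α21 = 830/0.79 = 1050 > K1 = 700.
Since both inequalities hold, each species can invade when rare, so the interior equilibrium is stable.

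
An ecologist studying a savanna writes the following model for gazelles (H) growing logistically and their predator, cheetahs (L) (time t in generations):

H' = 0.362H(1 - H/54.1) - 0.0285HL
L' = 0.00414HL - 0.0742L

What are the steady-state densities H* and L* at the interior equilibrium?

From dL/dt = 0 with L > 0: 0.00414H* = 0.0742, so H* = 17.9.
Substitute into dH/dt = 0: 0.362(1 - 17.9/54.1) = 0.0285L*.
The bracket is 0.669, giving L* = 0.242/0.0285 = 8.49.

H* ≈ 17.9, L* ≈ 8.49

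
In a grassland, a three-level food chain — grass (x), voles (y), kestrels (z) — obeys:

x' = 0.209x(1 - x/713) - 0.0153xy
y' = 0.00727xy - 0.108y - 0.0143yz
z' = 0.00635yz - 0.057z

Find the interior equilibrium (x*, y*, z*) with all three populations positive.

From dz/dt = 0: 0.00635y* = 0.057, so y* = 8.98.
From dx/dt = 0: 0.209(1 - x*/713) = 0.0153·8.98, giving x* = 713·(1 - 0.657) = 244.
From dy/dt = 0: 0.00727·244 - 0.108 = 0.0143z*, so z* = 1.67/0.0143 = 117.

x* ≈ 244, y* ≈ 8.98, z* ≈ 117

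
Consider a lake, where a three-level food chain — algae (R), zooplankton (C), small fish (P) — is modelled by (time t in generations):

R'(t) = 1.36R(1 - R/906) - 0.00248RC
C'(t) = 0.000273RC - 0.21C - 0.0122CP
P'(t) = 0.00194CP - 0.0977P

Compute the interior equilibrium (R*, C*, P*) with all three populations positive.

From dP/dt = 0: 0.00194C* = 0.0977, so C* = 50.4.
From dR/dt = 0: 1.36(1 - R*/906) = 0.00248·50.4, giving R* = 906·(1 - 0.0918) = 823.
From dC/dt = 0: 0.000273·823 - 0.21 = 0.0122P*, so P* = 0.0146/0.0122 = 1.2.

R* ≈ 823, C* ≈ 50.4, P* ≈ 1.2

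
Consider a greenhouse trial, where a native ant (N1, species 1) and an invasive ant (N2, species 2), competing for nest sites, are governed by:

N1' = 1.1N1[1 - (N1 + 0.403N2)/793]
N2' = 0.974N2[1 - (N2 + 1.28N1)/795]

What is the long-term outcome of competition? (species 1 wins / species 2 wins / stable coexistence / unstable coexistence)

species 1 excludes species 2

Compare the nullcline intercepts: K1/α12 = 793/0.403 = 1970 > K2 = 795; K2/α21 = 795/1.28 = 621 < K1 = 793.
Since the inequalities point opposite ways, species 1 can invade but species 2 cannot.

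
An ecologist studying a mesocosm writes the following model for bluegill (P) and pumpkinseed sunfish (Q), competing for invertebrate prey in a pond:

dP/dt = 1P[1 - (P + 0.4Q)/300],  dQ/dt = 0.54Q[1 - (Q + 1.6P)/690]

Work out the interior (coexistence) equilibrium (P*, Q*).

Setting both brackets to zero gives the nullclines P + 0.4Q = 300 and 1.6P + Q = 690.
Substituting Q = 690 - 1.6P into the first: P(1 - 0.4·1.6) = 300 - 0.4·690.
So P* = 24/0.36 = 66.7, and then Q* = 690 - 1.6·66.7 = 583.

P* ≈ 66.7, Q* ≈ 583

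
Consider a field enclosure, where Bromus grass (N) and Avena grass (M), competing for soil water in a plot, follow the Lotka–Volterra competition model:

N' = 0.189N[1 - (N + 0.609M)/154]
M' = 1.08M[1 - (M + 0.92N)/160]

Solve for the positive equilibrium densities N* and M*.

Setting both brackets to zero gives the nullclines N + 0.609M = 154 and 0.92N + M = 160.
Substituting M = 160 - 0.92N into the first: N(1 - 0.609·0.92) = 154 - 0.609·160.
So N* = 56.6/0.44 = 129, and then M* = 160 - 0.92·129 = 41.7.

N* ≈ 129, M* ≈ 41.7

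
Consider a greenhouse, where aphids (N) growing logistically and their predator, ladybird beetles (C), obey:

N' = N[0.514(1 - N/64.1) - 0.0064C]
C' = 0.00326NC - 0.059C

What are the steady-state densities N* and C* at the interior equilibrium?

From dC/dt = 0 with C > 0: 0.00326N* = 0.059, so N* = 18.1.
Substitute into dN/dt = 0: 0.514(1 - 18.1/64.1) = 0.0064C*.
The bracket is 0.718, giving C* = 0.369/0.0064 = 57.6.

N* ≈ 18.1, C* ≈ 57.6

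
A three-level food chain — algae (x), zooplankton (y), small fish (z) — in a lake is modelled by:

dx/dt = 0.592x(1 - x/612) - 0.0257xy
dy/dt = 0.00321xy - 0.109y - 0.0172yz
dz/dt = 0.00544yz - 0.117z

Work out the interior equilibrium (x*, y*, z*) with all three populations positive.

x* ≈ 40.6, y* ≈ 21.5, z* ≈ 1.24

From dz/dt = 0: 0.00544y* = 0.117, so y* = 21.5.
From dx/dt = 0: 0.592(1 - x*/612) = 0.0257·21.5, giving x* = 612·(1 - 0.934) = 40.6.
From dy/dt = 0: 0.00321·40.6 - 0.109 = 0.0172z*, so z* = 0.0213/0.0172 = 1.24.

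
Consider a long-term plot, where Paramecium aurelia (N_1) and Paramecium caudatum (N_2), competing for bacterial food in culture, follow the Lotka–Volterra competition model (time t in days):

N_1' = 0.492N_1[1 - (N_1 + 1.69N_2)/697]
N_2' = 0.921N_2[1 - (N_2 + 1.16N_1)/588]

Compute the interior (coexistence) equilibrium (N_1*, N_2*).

N_1* ≈ 309, N_2* ≈ 230

Setting both brackets to zero gives the nullclines N_1 + 1.69N_2 = 697 and 1.16N_1 + N_2 = 588.
Substituting N_2 = 588 - 1.16N_1 into the first: N_1(1 - 1.69·1.16) = 697 - 1.69·588.
So N_1* = -297/-0.96 = 309, and then N_2* = 588 - 1.16·309 = 230.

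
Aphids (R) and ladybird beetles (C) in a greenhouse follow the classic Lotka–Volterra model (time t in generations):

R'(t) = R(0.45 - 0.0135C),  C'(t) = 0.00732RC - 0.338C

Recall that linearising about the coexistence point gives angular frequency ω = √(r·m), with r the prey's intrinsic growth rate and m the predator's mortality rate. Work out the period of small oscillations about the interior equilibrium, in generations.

Here r = 0.45 and m = 0.338, so r·m = 0.152.
ω = √0.152 = 0.39 per generation, hence T = 2π/ω ≈ 16.1 generations.

T ≈ 16.1 generations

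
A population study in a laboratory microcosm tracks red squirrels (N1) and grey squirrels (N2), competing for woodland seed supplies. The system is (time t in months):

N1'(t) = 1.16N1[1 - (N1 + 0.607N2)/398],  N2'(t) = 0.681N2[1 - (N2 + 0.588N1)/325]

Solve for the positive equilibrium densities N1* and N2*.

Setting both brackets to zero gives the nullclines N1 + 0.607N2 = 398 and 0.588N1 + N2 = 325.
Substituting N2 = 325 - 0.588N1 into the first: N1(1 - 0.607·0.588) = 398 - 0.607·325.
So N1* = 201/0.643 = 312, and then N2* = 325 - 0.588·312 = 141.

N1* ≈ 312, N2* ≈ 141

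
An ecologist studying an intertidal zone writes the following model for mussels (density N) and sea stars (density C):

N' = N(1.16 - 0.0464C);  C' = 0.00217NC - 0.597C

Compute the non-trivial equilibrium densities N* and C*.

N* ≈ 275, C* ≈ 25

Set dC/dt = 0 with C > 0: 0.00217N - 0.597 = 0, so N* = 0.597/0.00217 = 275.
Set dN/dt = 0 with N > 0: 1.16 - 0.0464C = 0, so C* = 1.16/0.0464 = 25.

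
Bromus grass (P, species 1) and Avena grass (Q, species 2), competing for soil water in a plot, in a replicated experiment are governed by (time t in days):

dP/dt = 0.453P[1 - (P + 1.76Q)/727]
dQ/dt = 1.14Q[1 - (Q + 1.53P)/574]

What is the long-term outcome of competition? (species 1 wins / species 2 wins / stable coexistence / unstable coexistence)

unstable coexistence (outcome depends on initial conditions)

Compare the nullcline intercepts: K1/α12 = 727/1.76 = 413 < K2 = 574; K2/α21 = 574/1.53 = 375 < K1 = 727.
Since both are reversed, neither can invade when rare; the interior point is a saddle.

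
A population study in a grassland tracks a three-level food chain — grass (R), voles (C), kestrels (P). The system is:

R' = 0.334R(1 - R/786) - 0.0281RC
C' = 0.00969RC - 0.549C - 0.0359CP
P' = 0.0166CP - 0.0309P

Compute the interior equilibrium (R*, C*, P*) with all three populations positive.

R* ≈ 663, C* ≈ 1.86, P* ≈ 164

From dP/dt = 0: 0.0166C* = 0.0309, so C* = 1.86.
From dR/dt = 0: 0.334(1 - R*/786) = 0.0281·1.86, giving R* = 786·(1 - 0.157) = 663.
From dC/dt = 0: 0.00969·663 - 0.549 = 0.0359P*, so P* = 5.87/0.0359 = 164.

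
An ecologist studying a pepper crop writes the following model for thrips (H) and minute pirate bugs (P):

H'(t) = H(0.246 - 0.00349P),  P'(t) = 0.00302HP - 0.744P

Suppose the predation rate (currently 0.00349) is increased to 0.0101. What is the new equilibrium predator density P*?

P* ≈ 24.4

At the interior fixed point, setting dH/dt = 0 with H > 0 fixes P* = (prey growth rate)/(HP coefficient) — independent of the other coefficients.
With the change, P* = 0.246/0.0101 = 24.4; it falls from 70.5.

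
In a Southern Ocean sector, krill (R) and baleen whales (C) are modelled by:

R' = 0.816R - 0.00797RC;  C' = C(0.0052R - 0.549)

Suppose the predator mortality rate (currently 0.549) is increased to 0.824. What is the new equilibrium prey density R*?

At the interior fixed point, setting dC/dt = 0 with C > 0 fixes R* = (predator death rate)/(RC coefficient) — independent of the other coefficients.
With the change, R* = 0.824/0.0052 = 158; it rises from 106.

R* ≈ 158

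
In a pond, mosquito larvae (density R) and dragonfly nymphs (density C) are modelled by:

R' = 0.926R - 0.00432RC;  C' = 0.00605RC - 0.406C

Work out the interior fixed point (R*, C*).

R* ≈ 67.1, C* ≈ 214

Set dC/dt = 0 with C > 0: 0.00605R - 0.406 = 0, so R* = 0.406/0.00605 = 67.1.
Set dR/dt = 0 with R > 0: 0.926 - 0.00432C = 0, so C* = 0.926/0.00432 = 214.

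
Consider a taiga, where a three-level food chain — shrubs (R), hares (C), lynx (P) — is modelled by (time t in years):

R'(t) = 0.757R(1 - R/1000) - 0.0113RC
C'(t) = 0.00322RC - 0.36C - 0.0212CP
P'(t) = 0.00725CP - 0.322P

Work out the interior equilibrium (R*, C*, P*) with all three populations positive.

From dP/dt = 0: 0.00725C* = 0.322, so C* = 44.4.
From dR/dt = 0: 0.757(1 - R*/1000) = 0.0113·44.4, giving R* = 1000·(1 - 0.663) = 337.
From dC/dt = 0: 0.00322·337 - 0.36 = 0.0212P*, so P* = 0.725/0.0212 = 34.2.

R* ≈ 337, C* ≈ 44.4, P* ≈ 34.2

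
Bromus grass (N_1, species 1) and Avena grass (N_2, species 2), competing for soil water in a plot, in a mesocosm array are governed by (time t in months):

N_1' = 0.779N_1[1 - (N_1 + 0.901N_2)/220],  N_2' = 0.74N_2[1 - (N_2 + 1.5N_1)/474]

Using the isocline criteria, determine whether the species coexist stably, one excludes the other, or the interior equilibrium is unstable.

species 2 excludes species 1

Compare the nullcline intercepts: K1/α12 = 220/0.901 = 244 < K2 = 474; K2/α21 = 474/1.5 = 316 > K1 = 220.
Since the inequalities point opposite ways, species 2 can invade but species 1 cannot.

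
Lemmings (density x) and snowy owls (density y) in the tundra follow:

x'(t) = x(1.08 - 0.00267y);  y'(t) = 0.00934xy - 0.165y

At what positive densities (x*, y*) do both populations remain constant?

Set dy/dt = 0 with y > 0: 0.00934x - 0.165 = 0, so x* = 0.165/0.00934 = 17.7.
Set dx/dt = 0 with x > 0: 1.08 - 0.00267y = 0, so y* = 1.08/0.00267 = 404.

x* ≈ 17.7, y* ≈ 404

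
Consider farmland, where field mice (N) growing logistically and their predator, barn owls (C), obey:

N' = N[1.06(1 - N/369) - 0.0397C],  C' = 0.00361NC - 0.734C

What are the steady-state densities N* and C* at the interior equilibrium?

From dC/dt = 0 with C > 0: 0.00361N* = 0.734, so N* = 203.
Substitute into dN/dt = 0: 1.06(1 - 203/369) = 0.0397C*.
The bracket is 0.449, giving C* = 0.476/0.0397 = 12.

N* ≈ 203, C* ≈ 12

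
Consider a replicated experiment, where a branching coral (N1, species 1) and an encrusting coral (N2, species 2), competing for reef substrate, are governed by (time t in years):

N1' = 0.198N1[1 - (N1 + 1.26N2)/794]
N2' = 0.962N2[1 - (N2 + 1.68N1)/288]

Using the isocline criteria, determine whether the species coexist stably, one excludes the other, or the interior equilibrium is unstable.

species 1 excludes species 2

Compare the nullcline intercepts: K1/α12 = 794/1.26 = 630 > K2 = 288; K2/α21 = 288/1.68 = 171 < K1 = 794.
Since the inequalities point opposite ways, species 1 can invade but species 2 cannot.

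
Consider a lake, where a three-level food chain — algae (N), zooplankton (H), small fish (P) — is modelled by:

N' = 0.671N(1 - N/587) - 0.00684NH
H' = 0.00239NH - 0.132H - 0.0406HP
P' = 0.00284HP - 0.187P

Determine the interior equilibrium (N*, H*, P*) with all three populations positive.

N* ≈ 193, H* ≈ 65.8, P* ≈ 8.11

From dP/dt = 0: 0.00284H* = 0.187, so H* = 65.8.
From dN/dt = 0: 0.671(1 - N*/587) = 0.00684·65.8, giving N* = 587·(1 - 0.671) = 193.
From dH/dt = 0: 0.00239·193 - 0.132 = 0.0406P*, so P* = 0.329/0.0406 = 8.11.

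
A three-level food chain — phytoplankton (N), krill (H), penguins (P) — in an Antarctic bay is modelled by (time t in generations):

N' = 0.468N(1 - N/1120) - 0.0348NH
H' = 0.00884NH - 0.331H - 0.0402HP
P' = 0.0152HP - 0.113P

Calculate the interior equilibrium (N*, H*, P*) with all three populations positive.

From dP/dt = 0: 0.0152H* = 0.113, so H* = 7.43.
From dN/dt = 0: 0.468(1 - N*/1120) = 0.0348·7.43, giving N* = 1120·(1 - 0.553) = 501.
From dH/dt = 0: 0.00884·501 - 0.331 = 0.0402P*, so P* = 4.1/0.0402 = 102.

N* ≈ 501, H* ≈ 7.43, P* ≈ 102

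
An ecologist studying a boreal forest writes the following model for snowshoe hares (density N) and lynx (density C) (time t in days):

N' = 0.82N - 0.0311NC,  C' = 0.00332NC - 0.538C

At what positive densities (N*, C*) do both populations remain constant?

Set dC/dt = 0 with C > 0: 0.00332N - 0.538 = 0, so N* = 0.538/0.00332 = 162.
Set dN/dt = 0 with N > 0: 0.82 - 0.0311C = 0, so C* = 0.82/0.0311 = 26.4.

N* ≈ 162, C* ≈ 26.4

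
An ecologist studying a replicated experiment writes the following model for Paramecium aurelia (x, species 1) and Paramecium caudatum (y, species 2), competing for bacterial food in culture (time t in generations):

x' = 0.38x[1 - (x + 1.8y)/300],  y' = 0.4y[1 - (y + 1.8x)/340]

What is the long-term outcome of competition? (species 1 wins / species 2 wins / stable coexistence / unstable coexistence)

Compare the nullcline intercepts: K1/α12 = 300/1.8 = 167 < K2 = 340; K2/α21 = 340/1.8 = 189 < K1 = 300.
Since both are reversed, neither can invade when rare; the interior point is a saddle.

unstable coexistence (outcome depends on initial conditions)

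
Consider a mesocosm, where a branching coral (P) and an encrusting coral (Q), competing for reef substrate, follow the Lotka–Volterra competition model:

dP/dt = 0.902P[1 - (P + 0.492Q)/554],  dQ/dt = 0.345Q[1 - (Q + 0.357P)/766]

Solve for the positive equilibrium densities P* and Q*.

P* ≈ 215, Q* ≈ 689

Setting both brackets to zero gives the nullclines P + 0.492Q = 554 and 0.357P + Q = 766.
Substituting Q = 766 - 0.357P into the first: P(1 - 0.492·0.357) = 554 - 0.492·766.
So P* = 177/0.824 = 215, and then Q* = 766 - 0.357·215 = 689.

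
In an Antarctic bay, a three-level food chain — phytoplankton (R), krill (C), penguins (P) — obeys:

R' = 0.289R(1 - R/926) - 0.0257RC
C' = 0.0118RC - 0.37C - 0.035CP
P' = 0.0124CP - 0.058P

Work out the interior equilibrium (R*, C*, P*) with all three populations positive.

From dP/dt = 0: 0.0124C* = 0.058, so C* = 4.68.
From dR/dt = 0: 0.289(1 - R*/926) = 0.0257·4.68, giving R* = 926·(1 - 0.416) = 541.
From dC/dt = 0: 0.0118·541 - 0.37 = 0.035P*, so P* = 6.01/0.035 = 172.

R* ≈ 541, C* ≈ 4.68, P* ≈ 172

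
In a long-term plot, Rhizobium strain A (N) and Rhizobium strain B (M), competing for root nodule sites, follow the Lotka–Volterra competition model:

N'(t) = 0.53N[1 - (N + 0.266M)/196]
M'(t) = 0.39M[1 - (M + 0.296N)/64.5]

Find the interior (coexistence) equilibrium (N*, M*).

N* ≈ 194, M* ≈ 7.04

Setting both brackets to zero gives the nullclines N + 0.266M = 196 and 0.296N + M = 64.5.
Substituting M = 64.5 - 0.296N into the first: N(1 - 0.266·0.296) = 196 - 0.266·64.5.
So N* = 179/0.921 = 194, and then M* = 64.5 - 0.296·194 = 7.04.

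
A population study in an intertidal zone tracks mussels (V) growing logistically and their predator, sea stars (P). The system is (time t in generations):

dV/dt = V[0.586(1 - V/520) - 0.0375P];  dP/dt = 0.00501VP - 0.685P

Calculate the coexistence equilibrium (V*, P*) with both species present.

V* ≈ 137, P* ≈ 11.5

From dP/dt = 0 with P > 0: 0.00501V* = 0.685, so V* = 137.
Substitute into dV/dt = 0: 0.586(1 - 137/520) = 0.0375P*.
The bracket is 0.737, giving P* = 0.432/0.0375 = 11.5.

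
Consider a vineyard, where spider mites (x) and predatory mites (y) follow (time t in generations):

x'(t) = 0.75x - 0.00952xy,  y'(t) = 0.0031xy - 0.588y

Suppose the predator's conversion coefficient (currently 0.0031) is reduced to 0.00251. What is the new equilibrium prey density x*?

At the interior fixed point, setting dy/dt = 0 with y > 0 fixes x* = (predator death rate)/(xy coefficient) — independent of the other coefficients.
With the change, x* = 0.588/0.00251 = 234; it rises from 190.

x* ≈ 234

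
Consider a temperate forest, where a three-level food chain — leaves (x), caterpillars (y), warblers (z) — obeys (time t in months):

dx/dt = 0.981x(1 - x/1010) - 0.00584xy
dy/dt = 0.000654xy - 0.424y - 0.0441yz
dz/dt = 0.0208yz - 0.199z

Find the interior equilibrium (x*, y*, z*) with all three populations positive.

From dz/dt = 0: 0.0208y* = 0.199, so y* = 9.57.
From dx/dt = 0: 0.981(1 - x*/1010) = 0.00584·9.57, giving x* = 1010·(1 - 0.057) = 952.
From dy/dt = 0: 0.000654·952 - 0.424 = 0.0441z*, so z* = 0.199/0.0441 = 4.51.

x* ≈ 952, y* ≈ 9.57, z* ≈ 4.51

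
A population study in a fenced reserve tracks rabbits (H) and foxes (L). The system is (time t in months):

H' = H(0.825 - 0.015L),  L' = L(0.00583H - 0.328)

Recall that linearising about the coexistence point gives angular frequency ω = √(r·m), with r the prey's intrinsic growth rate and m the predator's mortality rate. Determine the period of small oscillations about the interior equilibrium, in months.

T ≈ 12.1 months

Here r = 0.825 and m = 0.328, so r·m = 0.271.
ω = √0.271 = 0.52 per month, hence T = 2π/ω ≈ 12.1 months.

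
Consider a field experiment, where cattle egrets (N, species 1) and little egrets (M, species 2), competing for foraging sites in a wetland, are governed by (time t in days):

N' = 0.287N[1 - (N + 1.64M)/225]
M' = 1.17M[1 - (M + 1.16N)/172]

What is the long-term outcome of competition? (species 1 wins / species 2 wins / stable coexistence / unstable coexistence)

unstable coexistence (outcome depends on initial conditions)

Compare the nullcline intercepts: K1/α12 = 225/1.64 = 137 < K2 = 172; K2/α21 = 172/1.16 = 148 < K1 = 225.
Since both are reversed, neither can invade when rare; the interior point is a saddle.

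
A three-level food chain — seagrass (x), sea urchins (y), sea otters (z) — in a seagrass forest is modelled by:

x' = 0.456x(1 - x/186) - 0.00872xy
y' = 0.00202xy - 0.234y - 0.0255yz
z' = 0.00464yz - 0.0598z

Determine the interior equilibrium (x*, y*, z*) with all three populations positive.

x* ≈ 140, y* ≈ 12.9, z* ≈ 1.93

From dz/dt = 0: 0.00464y* = 0.0598, so y* = 12.9.
From dx/dt = 0: 0.456(1 - x*/186) = 0.00872·12.9, giving x* = 186·(1 - 0.246) = 140.
From dy/dt = 0: 0.00202·140 - 0.234 = 0.0255z*, so z* = 0.0491/0.0255 = 1.93.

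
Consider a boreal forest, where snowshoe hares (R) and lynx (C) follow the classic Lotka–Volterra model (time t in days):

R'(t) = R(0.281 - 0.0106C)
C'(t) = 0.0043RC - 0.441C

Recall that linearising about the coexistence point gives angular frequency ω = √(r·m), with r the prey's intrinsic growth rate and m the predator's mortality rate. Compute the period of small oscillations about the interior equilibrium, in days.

T ≈ 17.8 days

Here r = 0.281 and m = 0.441, so r·m = 0.124.
ω = √0.124 = 0.352 per day, hence T = 2π/ω ≈ 17.8 days.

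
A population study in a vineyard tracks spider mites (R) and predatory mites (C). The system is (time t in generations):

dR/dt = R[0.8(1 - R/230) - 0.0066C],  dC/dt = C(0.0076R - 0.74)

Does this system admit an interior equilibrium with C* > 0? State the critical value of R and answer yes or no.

The predator equation gives dC/dt > 0 only when R > 0.74/0.0076 = 97.4.
Without the predator, R → K = 230. Since 230 > 97.4, the predator can invade and persist.

Threshold R = 97.4; K > 97.4, so yes, the predator persists.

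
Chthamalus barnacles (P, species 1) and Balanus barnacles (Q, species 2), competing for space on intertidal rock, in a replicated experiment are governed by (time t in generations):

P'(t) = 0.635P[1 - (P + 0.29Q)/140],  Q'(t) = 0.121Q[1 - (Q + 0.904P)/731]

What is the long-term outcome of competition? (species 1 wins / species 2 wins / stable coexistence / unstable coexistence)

species 2 excludes species 1

Compare the nullcline intercepts: K1/α12 = 140/0.29 = 483 < K2 = 731; K2/α21 = 731/0.904 = 809 > K1 = 140.
Since the inequalities point opposite ways, species 2 can invade but species 1 cannot.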